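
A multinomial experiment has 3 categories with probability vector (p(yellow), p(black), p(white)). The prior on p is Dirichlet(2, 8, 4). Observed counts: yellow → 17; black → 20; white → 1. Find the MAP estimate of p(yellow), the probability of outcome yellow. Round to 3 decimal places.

MAP estimate of p(yellow) = 0.367

The posterior is Dirichlet(αᵢ + nᵢ) = Dirichlet(19, 28, 5).
For a Dirichlet(a₁,…,a_K) with all aᵢ > 1, the mode has j-th component (aⱼ − 1)/(Σaᵢ − K).
Here Σaᵢ = 52 and K = 3, so p(yellow) = (19 − 1)/(52 − 3) = 18/49 ≈ 0.367.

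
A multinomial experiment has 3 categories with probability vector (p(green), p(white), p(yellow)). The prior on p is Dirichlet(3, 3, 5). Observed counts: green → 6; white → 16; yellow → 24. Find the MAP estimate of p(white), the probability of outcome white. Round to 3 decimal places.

The posterior is Dirichlet(αᵢ + nᵢ) = Dirichlet(9, 19, 29).
For a Dirichlet(a₁,…,a_K) with all aᵢ > 1, the mode has j-th component (aⱼ − 1)/(Σaᵢ − K).
Here Σaᵢ = 57 and K = 3, so p(white) = (19 − 1)/(57 − 3) = 18/54 ≈ 0.333.

MAP estimate of p(white) = 0.333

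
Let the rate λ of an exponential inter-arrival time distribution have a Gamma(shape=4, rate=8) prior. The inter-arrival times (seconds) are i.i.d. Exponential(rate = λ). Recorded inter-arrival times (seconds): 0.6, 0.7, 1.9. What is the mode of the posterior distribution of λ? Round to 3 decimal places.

λ̂_MAP = 0.536

The Exponential(rate=λ) likelihood is ∝ λ^n e^(−λΣtᵢ). Here n = 3 and Σtᵢ = 0.6 + 0.7 + 1.9 = 3.2.
Posterior ∝ λ^3e^(−8λ) · λ^3e^(−3.2λ) = λ^6e^(−11.2λ), i.e. Gamma(7, 11.2).
Mode = (a−1)/b = 6/11.2 ≈ 0.536.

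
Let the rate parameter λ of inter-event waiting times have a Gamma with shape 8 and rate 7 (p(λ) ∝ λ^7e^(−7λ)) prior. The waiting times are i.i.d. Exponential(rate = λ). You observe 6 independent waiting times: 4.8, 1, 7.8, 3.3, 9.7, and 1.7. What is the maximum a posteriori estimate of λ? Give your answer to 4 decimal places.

The Exponential(rate=λ) likelihood is ∝ λ^n e^(−λΣtᵢ). Here n = 6 and Σtᵢ = 4.8 + 1 + 7.8 + 3.3 + 9.7 + 1.7 = 28.3.
Posterior ∝ λ^7e^(−7λ) · λ^6e^(−28.3λ) = λ^13e^(−35.3λ), i.e. Gamma(14, 35.3).
Mode = (a−1)/b = 13/35.3 ≈ 0.3683.

λ̂_MAP = 0.3683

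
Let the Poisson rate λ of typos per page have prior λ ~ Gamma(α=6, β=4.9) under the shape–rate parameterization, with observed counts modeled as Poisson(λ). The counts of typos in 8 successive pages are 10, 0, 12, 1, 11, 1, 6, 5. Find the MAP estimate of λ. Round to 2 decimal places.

Σxᵢ = 10+0+12+1+11+1+6+5 = 46, with n = 8.
Posterior ∝ λ^5e^(−4.9λ) · λ^46e^(−8λ) = λ^51e^(−12.9λ), i.e. Gamma(shape=52, rate=12.9).
The mode of a Gamma(a, b) with a ≥ 1 (shape–rate) is (a−1)/b = 51/12.9 ≈ 3.95.

λ̂_MAP = 3.95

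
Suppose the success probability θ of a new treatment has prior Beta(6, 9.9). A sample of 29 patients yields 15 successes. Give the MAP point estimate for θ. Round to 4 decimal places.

θ̂_MAP = 0.4662

Prior: Beta(6, 9.9).
Data: 15 successes in 29 trials. The binomial likelihood contributes θ^15(1−θ)^14, so the posterior is Beta(6+15, 9.9+14) = Beta(21, 23.9).
For Beta(a, b) with a, b > 1 the mode is (a−1)/(a+b−2) = 20/42.9 ≈ 0.4662.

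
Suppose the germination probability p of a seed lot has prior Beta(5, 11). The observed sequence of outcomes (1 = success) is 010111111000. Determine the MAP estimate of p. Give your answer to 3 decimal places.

p̂_MAP = 0.423

Prior: Beta(5, 11).
Data: 7 successes in 12 trials (from the sequence). The binomial likelihood contributes p^7(1−p)^5, so the posterior is Beta(5+7, 11+5) = Beta(12, 16).
For Beta(a, b) with a, b > 1 the mode is (a−1)/(a+b−2) = 11/26 ≈ 0.423.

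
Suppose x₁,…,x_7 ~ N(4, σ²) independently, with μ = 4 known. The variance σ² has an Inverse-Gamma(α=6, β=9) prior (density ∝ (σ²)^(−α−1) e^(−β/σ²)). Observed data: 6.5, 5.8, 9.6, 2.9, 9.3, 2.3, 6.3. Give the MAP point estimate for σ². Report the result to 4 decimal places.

Sum of squared deviations about the known mean: SS = (6.5−4)² + (5.8−4)² + (9.6−4)² + (2.9−4)² + (9.3−4)² + (2.3−4)² + (6.3−4)² = 78.33.
The Normal likelihood contributes (σ²)^(−n/2) exp(−SS/(2σ²)), so the posterior is Inverse-Gamma(α + n/2, β + SS/2) = Inverse-Gamma(9.5, 48.165).
The mode of Inverse-Gamma(a, b) is b/(a+1) = 48.165/10.5 ≈ 4.5871.

σ̂²_MAP = 4.5871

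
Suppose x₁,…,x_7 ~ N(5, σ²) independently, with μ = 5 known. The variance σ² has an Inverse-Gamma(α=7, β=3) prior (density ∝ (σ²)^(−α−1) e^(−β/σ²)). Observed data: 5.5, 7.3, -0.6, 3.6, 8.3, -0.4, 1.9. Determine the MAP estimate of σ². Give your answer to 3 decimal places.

σ̂²_MAP = 4.110

Sum of squared deviations about the known mean: SS = (5.5−5)² + (7.3−5)² + (-0.6−5)² + (3.6−5)² + (8.3−5)² + (-0.4−5)² + (1.9−5)² = 88.52.
The Normal likelihood contributes (σ²)^(−n/2) exp(−SS/(2σ²)), so the posterior is Inverse-Gamma(α + n/2, β + SS/2) = Inverse-Gamma(10.5, 47.26).
The mode of Inverse-Gamma(a, b) is b/(a+1) = 47.26/11.5 ≈ 4.110.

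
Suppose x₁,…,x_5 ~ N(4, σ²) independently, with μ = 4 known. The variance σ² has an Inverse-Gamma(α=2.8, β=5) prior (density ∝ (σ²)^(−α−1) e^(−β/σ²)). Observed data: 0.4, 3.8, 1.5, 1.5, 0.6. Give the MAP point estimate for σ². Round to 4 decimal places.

Sum of squared deviations about the known mean: SS = (0.4−4)² + (3.8−4)² + (1.5−4)² + (1.5−4)² + (0.6−4)² = 37.06.
The Normal likelihood contributes (σ²)^(−n/2) exp(−SS/(2σ²)), so the posterior is Inverse-Gamma(α + n/2, β + SS/2) = Inverse-Gamma(5.3, 23.53).
The mode of Inverse-Gamma(a, b) is b/(a+1) = 23.53/6.3 ≈ 3.7349.

σ̂²_MAP = 3.7349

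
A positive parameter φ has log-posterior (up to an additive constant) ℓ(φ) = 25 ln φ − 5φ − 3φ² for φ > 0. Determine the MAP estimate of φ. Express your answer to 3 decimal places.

φ̂_MAP = 1.667

ℓ'(φ) = 25/φ − 5 − 6φ. Setting this to zero and multiplying by φ: 6φ² + 5φ − 25 = 0.
φ = (−5 + √(5² + 4·6·25)) / (2·6) = (−5 + √625) / 12 = (−5 + 25)/12 = 5/3.
ℓ''(φ) = −25/φ² − 6 < 0, confirming a maximum.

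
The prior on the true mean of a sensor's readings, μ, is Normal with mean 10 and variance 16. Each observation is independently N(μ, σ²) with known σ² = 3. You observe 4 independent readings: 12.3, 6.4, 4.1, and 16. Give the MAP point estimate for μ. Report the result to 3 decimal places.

μ̂_MAP = 9.713

n = 4; x̄ = (12.3 + 6.4 + 4.1 + 16)/4 = 38.8/4 = 9.7.
For a Normal prior and Normal likelihood with known variance, the posterior is Normal; its mode equals its mean, the precision-weighted average.
Prior precision 1/σ₀² = 1/16 = 0.0625; data precision n/σ² = 4/3.
μ̂ = (0.0625·10 + (4/3)·9.7) / (0.0625 + 4/3) = (1627/120)/(67/48) = 3254/335 ≈ 9.713.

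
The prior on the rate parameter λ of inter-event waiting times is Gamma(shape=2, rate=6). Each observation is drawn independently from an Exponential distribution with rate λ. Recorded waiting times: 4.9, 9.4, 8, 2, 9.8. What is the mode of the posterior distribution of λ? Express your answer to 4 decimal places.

The Exponential(rate=λ) likelihood is ∝ λ^n e^(−λΣtᵢ). Here n = 5 and Σtᵢ = 4.9 + 9.4 + 8 + 2 + 9.8 = 34.1.
Posterior ∝ λe^(−6λ) · λ^5e^(−34.1λ) = λ^6e^(−40.1λ), i.e. Gamma(7, 40.1).
Mode = (a−1)/b = 6/40.1 ≈ 0.1496.

λ̂_MAP = 0.1496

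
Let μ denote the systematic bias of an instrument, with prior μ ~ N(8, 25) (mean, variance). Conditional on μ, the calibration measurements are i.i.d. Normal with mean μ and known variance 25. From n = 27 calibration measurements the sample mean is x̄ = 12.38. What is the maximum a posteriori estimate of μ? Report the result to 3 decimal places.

n = 27, x̄ = 12.38.
For a Normal prior and Normal likelihood with known variance, the posterior is Normal; its mode equals its mean, the precision-weighted average.
Prior precision 1/σ₀² = 1/25 = 0.04; data precision n/σ² = 27/25 = 1.08.
μ̂ = (0.04·8 + 1.08·12.38) / (0.04 + 1.08) = 13.6904/1.12 = 17113/1400 ≈ 12.224.

μ̂_MAP = 12.224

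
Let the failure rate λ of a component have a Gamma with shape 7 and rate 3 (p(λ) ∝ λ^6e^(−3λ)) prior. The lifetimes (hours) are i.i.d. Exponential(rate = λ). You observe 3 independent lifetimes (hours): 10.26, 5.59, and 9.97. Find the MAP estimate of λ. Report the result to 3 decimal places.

λ̂_MAP = 0.312

The Exponential(rate=λ) likelihood is ∝ λ^n e^(−λΣtᵢ). Here n = 3 and Σtᵢ = 10.26 + 5.59 + 9.97 = 25.82.
Posterior ∝ λ^6e^(−3λ) · λ^3e^(−25.82λ) = λ^9e^(−28.82λ), i.e. Gamma(10, 28.82).
Mode = (a−1)/b = 9/28.82 ≈ 0.312.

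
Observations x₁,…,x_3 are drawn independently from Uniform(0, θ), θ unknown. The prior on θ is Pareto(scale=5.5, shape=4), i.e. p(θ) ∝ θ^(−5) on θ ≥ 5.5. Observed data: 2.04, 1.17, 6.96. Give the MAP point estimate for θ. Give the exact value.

θ̂_MAP = 6.96

The Uniform(0, θ) likelihood is θ^(−n) for θ ≥ max(xᵢ), zero otherwise. Here max(xᵢ) = 6.96.
Posterior ∝ θ^(−5) · θ^(−3) = θ^(−8) on θ ≥ max(5.5, 6.96) = 6.96.
This density is strictly decreasing in θ, so the posterior mode lies at the lower boundary of the support.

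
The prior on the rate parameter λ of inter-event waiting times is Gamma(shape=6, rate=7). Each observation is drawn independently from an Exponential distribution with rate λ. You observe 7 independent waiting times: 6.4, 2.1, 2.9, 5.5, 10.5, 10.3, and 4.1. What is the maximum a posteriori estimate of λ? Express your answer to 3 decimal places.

λ̂_MAP = 0.246

The Exponential(rate=λ) likelihood is ∝ λ^n e^(−λΣtᵢ). Here n = 7 and Σtᵢ = 6.4 + 2.1 + 2.9 + 5.5 + 10.5 + 10.3 + 4.1 = 41.8.
Posterior ∝ λ^5e^(−7λ) · λ^7e^(−41.8λ) = λ^12e^(−48.8λ), i.e. Gamma(13, 48.8).
Mode = (a−1)/b = 12/48.8 ≈ 0.246.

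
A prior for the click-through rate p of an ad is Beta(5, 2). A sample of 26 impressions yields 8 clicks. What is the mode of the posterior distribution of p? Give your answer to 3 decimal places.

p̂_MAP = 0.387

Prior: Beta(5, 2).
Data: 8 successes in 26 trials. The binomial likelihood contributes p^8(1−p)^18, so the posterior is Beta(5+8, 2+18) = Beta(13, 20).
For Beta(a, b) with a, b > 1 the mode is (a−1)/(a+b−2) = 12/31 ≈ 0.387.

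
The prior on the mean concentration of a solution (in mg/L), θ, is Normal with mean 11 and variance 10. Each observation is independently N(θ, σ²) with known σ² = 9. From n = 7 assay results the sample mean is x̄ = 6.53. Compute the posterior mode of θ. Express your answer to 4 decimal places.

n = 7, x̄ = 6.53.
For a Normal prior and Normal likelihood with known variance, the posterior is Normal; its mode equals its mean, the precision-weighted average.
Prior precision 1/σ₀² = 1/10 = 0.1; data precision n/σ² = 7/9.
θ̂ = (0.1·11 + (7/9)·6.53) / (0.1 + 7/9) = (5561/900)/(79/90) = 5561/790 ≈ 7.0392.

θ̂_MAP = 7.0392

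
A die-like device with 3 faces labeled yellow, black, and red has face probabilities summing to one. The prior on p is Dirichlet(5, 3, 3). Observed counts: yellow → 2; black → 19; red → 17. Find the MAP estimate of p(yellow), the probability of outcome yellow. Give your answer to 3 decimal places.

The posterior is Dirichlet(αᵢ + nᵢ) = Dirichlet(7, 22, 20).
For a Dirichlet(a₁,…,a_K) with all aᵢ > 1, the mode has j-th component (aⱼ − 1)/(Σaᵢ − K).
Here Σaᵢ = 49 and K = 3, so p(yellow) = (7 − 1)/(49 − 3) = 6/46 ≈ 0.130.

MAP estimate of p(yellow) = 0.130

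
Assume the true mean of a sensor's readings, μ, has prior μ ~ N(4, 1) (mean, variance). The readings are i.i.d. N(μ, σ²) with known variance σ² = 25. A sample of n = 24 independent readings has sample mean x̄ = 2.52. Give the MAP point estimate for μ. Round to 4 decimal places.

n = 24, x̄ = 2.52.
For a Normal prior and Normal likelihood with known variance, the posterior is Normal; its mode equals its mean, the precision-weighted average.
Prior precision 1/σ₀² = 1/1 = 1; data precision n/σ² = 24/25 = 0.96.
μ̂ = (1·4 + 0.96·2.52) / (1 + 0.96) = 6.4192/1.96 = 4012/1225 ≈ 3.2751.

μ̂_MAP = 3.2751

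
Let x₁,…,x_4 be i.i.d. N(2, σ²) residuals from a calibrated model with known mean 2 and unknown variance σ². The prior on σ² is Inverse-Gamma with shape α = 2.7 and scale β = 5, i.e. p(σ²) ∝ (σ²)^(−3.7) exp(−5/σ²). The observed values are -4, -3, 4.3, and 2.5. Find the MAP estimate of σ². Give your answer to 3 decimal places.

σ̂²_MAP = 6.714

Sum of squared deviations about the known mean: SS = (-4−2)² + (-3−2)² + (4.3−2)² + (2.5−2)² = 66.54.
The Normal likelihood contributes (σ²)^(−n/2) exp(−SS/(2σ²)), so the posterior is Inverse-Gamma(α + n/2, β + SS/2) = Inverse-Gamma(4.7, 38.27).
The mode of Inverse-Gamma(a, b) is b/(a+1) = 38.27/5.7 ≈ 6.714.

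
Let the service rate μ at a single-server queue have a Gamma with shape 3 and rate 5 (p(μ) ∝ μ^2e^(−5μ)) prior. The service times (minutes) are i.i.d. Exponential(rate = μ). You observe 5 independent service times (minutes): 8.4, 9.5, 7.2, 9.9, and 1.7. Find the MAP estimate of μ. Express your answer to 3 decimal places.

The Exponential(rate=μ) likelihood is ∝ μ^n e^(−μΣtᵢ). Here n = 5 and Σtᵢ = 8.4 + 9.5 + 7.2 + 9.9 + 1.7 = 36.7.
Posterior ∝ μ^2e^(−5μ) · μ^5e^(−36.7μ) = μ^7e^(−41.7μ), i.e. Gamma(8, 41.7).
Mode = (a−1)/b = 7/41.7 ≈ 0.168.

μ̂_MAP = 0.168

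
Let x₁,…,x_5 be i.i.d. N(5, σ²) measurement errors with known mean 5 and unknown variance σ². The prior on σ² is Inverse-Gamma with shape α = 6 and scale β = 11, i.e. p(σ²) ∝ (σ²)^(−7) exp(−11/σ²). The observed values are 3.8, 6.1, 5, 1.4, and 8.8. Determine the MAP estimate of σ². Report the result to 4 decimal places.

Sum of squared deviations about the known mean: SS = (3.8−5)² + (6.1−5)² + (5−5)² + (1.4−5)² + (8.8−5)² = 30.05.
The Normal likelihood contributes (σ²)^(−n/2) exp(−SS/(2σ²)), so the posterior is Inverse-Gamma(α + n/2, β + SS/2) = Inverse-Gamma(8.5, 26.025).
The mode of Inverse-Gamma(a, b) is b/(a+1) = 26.025/9.5 ≈ 2.7395.

σ̂²_MAP = 2.7395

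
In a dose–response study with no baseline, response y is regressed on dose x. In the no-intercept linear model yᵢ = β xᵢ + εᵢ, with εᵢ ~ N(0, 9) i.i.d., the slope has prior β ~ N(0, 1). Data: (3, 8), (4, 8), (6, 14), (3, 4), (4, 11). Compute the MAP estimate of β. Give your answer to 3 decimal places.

β̂_MAP = 2.063

log p(β | y) = −Σ(yᵢ − βxᵢ)²/(2·9) − β²/(2·1) + const.
Setting the derivative to zero: Σxᵢ(yᵢ − βxᵢ)/9 − β/1 = 0, so β = Σxᵢyᵢ / (Σxᵢ² + σ²/τ²).
Σxᵢyᵢ = 3·8 + 4·8 + 6·14 + 3·4 + 4·11 = 196; Σxᵢ² = 86; σ²/τ² = 9.
β̂_MAP = 196 / (86 + 9) = 196/95 ≈ 2.063.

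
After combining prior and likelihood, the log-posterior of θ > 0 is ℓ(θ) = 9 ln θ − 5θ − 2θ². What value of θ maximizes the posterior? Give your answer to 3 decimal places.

θ̂_MAP = 1.000

ℓ'(θ) = 9/θ − 5 − 4θ. Setting this to zero and multiplying by θ: 4θ² + 5θ − 9 = 0.
θ = (−5 + √(5² + 4·4·9)) / (2·4) = (−5 + √169) / 8 = (−5 + 13)/8 = 1.
ℓ''(θ) = −9/θ² − 4 < 0, confirming a maximum.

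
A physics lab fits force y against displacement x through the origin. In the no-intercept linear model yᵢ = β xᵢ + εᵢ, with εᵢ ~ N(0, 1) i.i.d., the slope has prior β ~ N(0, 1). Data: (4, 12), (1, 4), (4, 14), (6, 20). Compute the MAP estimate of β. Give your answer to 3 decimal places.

log p(β | y) = −Σ(yᵢ − βxᵢ)²/(2·1) − β²/(2·1) + const.
Setting the derivative to zero: Σxᵢ(yᵢ − βxᵢ)/1 − β/1 = 0, so β = Σxᵢyᵢ / (Σxᵢ² + σ²/τ²).
Σxᵢyᵢ = 4·12 + 1·4 + 4·14 + 6·20 = 228; Σxᵢ² = 69; σ²/τ² = 1.
β̂_MAP = 228 / (69 + 1) = 228/70 ≈ 3.257.

β̂_MAP = 3.257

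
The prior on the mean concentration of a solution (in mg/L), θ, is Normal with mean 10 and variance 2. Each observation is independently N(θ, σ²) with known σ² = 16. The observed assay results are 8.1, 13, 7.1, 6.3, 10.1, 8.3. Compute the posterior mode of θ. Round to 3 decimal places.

θ̂_MAP = 9.493

n = 6; x̄ = (8.1 + 13 + 7.1 + 6.3 + 10.1 + 8.3)/6 = 52.9/6 = 529/60 ≈ 8.8167.
For a Normal prior and Normal likelihood with known variance, the posterior is Normal; its mode equals its mean, the precision-weighted average.
Prior precision 1/σ₀² = 1/2 = 0.5; data precision n/σ² = 6/16 = 0.375.
θ̂ = (0.5·10 + 0.375·(529/60)) / (0.5 + 0.375) = 8.30625/0.875 = 1329/140 ≈ 9.493.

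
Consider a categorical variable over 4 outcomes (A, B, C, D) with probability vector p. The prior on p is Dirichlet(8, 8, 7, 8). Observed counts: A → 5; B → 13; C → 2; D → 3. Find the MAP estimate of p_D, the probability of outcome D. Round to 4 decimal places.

The posterior is Dirichlet(αᵢ + nᵢ) = Dirichlet(13, 21, 9, 11).
For a Dirichlet(a₁,…,a_K) with all aᵢ > 1, the mode has j-th component (aⱼ − 1)/(Σaᵢ − K).
Here Σaᵢ = 54 and K = 4, so p_D = (11 − 1)/(54 − 4) = 10/50 ≈ 0.2000.

MAP estimate of p_D = 0.2000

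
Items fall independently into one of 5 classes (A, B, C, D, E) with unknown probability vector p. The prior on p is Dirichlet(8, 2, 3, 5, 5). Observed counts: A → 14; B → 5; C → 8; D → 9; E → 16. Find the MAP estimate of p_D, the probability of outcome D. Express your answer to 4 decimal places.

MAP estimate of p_D = 0.1857

The posterior is Dirichlet(αᵢ + nᵢ) = Dirichlet(22, 7, 11, 14, 21).
For a Dirichlet(a₁,…,a_K) with all aᵢ > 1, the mode has j-th component (aⱼ − 1)/(Σaᵢ − K).
Here Σaᵢ = 75 and K = 5, so p_D = (14 − 1)/(75 − 5) = 13/70 ≈ 0.1857.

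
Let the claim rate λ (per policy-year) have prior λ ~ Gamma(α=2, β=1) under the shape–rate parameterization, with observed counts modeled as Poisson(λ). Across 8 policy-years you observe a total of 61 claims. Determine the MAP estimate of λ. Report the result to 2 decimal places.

λ̂_MAP = 6.89

Σxᵢ = 61, n = 8.
Posterior ∝ λe^(−1λ) · λ^61e^(−8λ) = λ^62e^(−9λ), i.e. Gamma(shape=63, rate=9).
The mode of a Gamma(a, b) with a ≥ 1 (shape–rate) is (a−1)/b = 62/9 ≈ 6.89.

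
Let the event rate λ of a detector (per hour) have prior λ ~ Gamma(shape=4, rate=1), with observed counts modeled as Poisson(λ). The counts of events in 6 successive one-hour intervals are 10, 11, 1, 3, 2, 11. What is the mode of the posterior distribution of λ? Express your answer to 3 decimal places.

λ̂_MAP = 5.857

Σxᵢ = 10+11+1+3+2+11 = 38, with n = 6.
Posterior ∝ λ^3e^(−1λ) · λ^38e^(−6λ) = λ^41e^(−7λ), i.e. Gamma(shape=42, rate=7).
The mode of a Gamma(a, b) with a ≥ 1 (shape–rate) is (a−1)/b = 41/7 ≈ 5.857.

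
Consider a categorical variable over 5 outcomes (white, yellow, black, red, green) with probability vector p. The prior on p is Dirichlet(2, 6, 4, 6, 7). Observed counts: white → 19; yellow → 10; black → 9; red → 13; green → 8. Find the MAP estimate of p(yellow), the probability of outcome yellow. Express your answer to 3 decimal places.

The posterior is Dirichlet(αᵢ + nᵢ) = Dirichlet(21, 16, 13, 19, 15).
For a Dirichlet(a₁,…,a_K) with all aᵢ > 1, the mode has j-th component (aⱼ − 1)/(Σaᵢ − K).
Here Σaᵢ = 84 and K = 5, so p(yellow) = (16 − 1)/(84 − 5) = 15/79 ≈ 0.190.

MAP estimate of p(yellow) = 0.190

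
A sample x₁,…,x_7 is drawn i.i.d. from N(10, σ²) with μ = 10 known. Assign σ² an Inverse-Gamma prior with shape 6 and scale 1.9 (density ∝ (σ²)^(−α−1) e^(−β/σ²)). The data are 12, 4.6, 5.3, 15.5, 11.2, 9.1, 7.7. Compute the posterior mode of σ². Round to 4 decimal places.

Sum of squared deviations about the known mean: SS = (12−10)² + (4.6−10)² + (5.3−10)² + (15.5−10)² + (11.2−10)² + (9.1−10)² + (7.7−10)² = 93.04.
The Normal likelihood contributes (σ²)^(−n/2) exp(−SS/(2σ²)), so the posterior is Inverse-Gamma(α + n/2, β + SS/2) = Inverse-Gamma(9.5, 48.42).
The mode of Inverse-Gamma(a, b) is b/(a+1) = 48.42/10.5 ≈ 4.6114.

σ̂²_MAP = 4.6114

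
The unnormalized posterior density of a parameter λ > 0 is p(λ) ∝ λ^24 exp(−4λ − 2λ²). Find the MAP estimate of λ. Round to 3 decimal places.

λ̂_MAP = 2.000

ℓ'(λ) = 24/λ − 4 − 4λ. Setting this to zero and multiplying by λ: 4λ² + 4λ − 24 = 0.
λ = (−4 + √(4² + 4·4·24)) / (2·4) = (−4 + √400) / 8 = (−4 + 20)/8 = 2.
ℓ''(λ) = −24/λ² − 4 < 0, confirming a maximum.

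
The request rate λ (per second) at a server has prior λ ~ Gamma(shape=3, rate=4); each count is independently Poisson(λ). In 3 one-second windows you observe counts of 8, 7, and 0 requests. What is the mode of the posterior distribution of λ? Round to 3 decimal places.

λ̂_MAP = 2.429

Σxᵢ = 8+7+0 = 15, with n = 3.
Posterior ∝ λ^2e^(−4λ) · λ^15e^(−3λ) = λ^17e^(−7λ), i.e. Gamma(shape=18, rate=7).
The mode of a Gamma(a, b) with a ≥ 1 (shape–rate) is (a−1)/b = 17/7 ≈ 2.429.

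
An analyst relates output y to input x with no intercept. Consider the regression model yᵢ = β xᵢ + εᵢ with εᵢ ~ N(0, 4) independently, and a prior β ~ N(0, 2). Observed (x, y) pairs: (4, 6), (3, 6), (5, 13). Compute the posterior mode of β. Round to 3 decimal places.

log p(β | y) = −Σ(yᵢ − βxᵢ)²/(2·4) − β²/(2·2) + const.
Setting the derivative to zero: Σxᵢ(yᵢ − βxᵢ)/4 − β/2 = 0, so β = Σxᵢyᵢ / (Σxᵢ² + σ²/τ²).
Σxᵢyᵢ = 4·6 + 3·6 + 5·13 = 107; Σxᵢ² = 50; σ²/τ² = 2.
β̂_MAP = 107 / (50 + 2) = 107/52 ≈ 2.058.

β̂_MAP = 2.058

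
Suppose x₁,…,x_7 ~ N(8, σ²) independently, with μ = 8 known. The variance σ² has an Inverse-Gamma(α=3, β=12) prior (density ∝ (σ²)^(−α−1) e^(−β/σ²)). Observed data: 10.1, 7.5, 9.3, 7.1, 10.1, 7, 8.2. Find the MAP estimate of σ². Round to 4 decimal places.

σ̂²_MAP = 2.4407

Sum of squared deviations about the known mean: SS = (10.1−8)² + (7.5−8)² + (9.3−8)² + (7.1−8)² + (10.1−8)² + (7−8)² + (8.2−8)² = 12.61.
The Normal likelihood contributes (σ²)^(−n/2) exp(−SS/(2σ²)), so the posterior is Inverse-Gamma(α + n/2, β + SS/2) = Inverse-Gamma(6.5, 18.305).
The mode of Inverse-Gamma(a, b) is b/(a+1) = 18.305/7.5 ≈ 2.4407.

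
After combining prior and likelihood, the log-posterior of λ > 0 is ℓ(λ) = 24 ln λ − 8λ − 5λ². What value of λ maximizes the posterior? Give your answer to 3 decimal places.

ℓ'(λ) = 24/λ − 8 − 10λ. Setting this to zero and multiplying by λ: 10λ² + 8λ − 24 = 0.
λ = (−8 + √(8² + 4·10·24)) / (2·10) = (−8 + √1024) / 20 = (−8 + 32)/20 = 6/5.
ℓ''(λ) = −24/λ² − 10 < 0, confirming a maximum.

λ̂_MAP = 1.200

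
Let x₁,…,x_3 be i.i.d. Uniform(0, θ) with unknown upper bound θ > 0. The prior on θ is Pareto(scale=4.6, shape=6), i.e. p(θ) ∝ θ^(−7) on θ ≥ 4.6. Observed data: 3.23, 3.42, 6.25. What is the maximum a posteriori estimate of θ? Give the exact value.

The Uniform(0, θ) likelihood is θ^(−n) for θ ≥ max(xᵢ), zero otherwise. Here max(xᵢ) = 6.25.
Posterior ∝ θ^(−7) · θ^(−3) = θ^(−10) on θ ≥ max(4.6, 6.25) = 6.25.
This density is strictly decreasing in θ, so the posterior mode lies at the lower boundary of the support.

θ̂_MAP = 6.25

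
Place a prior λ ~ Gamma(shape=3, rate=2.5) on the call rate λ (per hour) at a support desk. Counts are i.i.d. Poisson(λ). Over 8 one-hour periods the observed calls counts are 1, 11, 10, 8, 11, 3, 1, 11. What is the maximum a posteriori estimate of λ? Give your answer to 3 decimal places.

λ̂_MAP = 5.524

Σxᵢ = 1+11+10+8+11+3+1+11 = 56, with n = 8.
Posterior ∝ λ^2e^(−2.5λ) · λ^56e^(−8λ) = λ^58e^(−10.5λ), i.e. Gamma(shape=59, rate=10.5).
The mode of a Gamma(a, b) with a ≥ 1 (shape–rate) is (a−1)/b = 58/10.5 ≈ 5.524.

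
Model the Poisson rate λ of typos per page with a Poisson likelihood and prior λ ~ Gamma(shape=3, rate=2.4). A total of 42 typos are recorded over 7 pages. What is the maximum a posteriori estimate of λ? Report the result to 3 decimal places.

Σxᵢ = 42, n = 7.
Posterior ∝ λ^2e^(−2.4λ) · λ^42e^(−7λ) = λ^44e^(−9.4λ), i.e. Gamma(shape=45, rate=9.4).
The mode of a Gamma(a, b) with a ≥ 1 (shape–rate) is (a−1)/b = 44/9.4 ≈ 4.681.

λ̂_MAP = 4.681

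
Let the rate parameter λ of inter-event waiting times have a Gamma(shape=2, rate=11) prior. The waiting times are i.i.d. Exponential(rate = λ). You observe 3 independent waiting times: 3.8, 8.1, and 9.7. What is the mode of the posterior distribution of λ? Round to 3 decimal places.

The Exponential(rate=λ) likelihood is ∝ λ^n e^(−λΣtᵢ). Here n = 3 and Σtᵢ = 3.8 + 8.1 + 9.7 = 21.6.
Posterior ∝ λe^(−11λ) · λ^3e^(−21.6λ) = λ^4e^(−32.6λ), i.e. Gamma(5, 32.6).
Mode = (a−1)/b = 4/32.6 ≈ 0.123.

λ̂_MAP = 0.123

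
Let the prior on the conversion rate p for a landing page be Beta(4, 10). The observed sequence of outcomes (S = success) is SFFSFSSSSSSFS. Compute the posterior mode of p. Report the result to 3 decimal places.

Prior: Beta(4, 10).
Data: 9 successes in 13 trials (from the sequence). The binomial likelihood contributes p^9(1−p)^4, so the posterior is Beta(4+9, 10+4) = Beta(13, 14).
For Beta(a, b) with a, b > 1 the mode is (a−1)/(a+b−2) = 12/25 ≈ 0.480.

p̂_MAP = 0.480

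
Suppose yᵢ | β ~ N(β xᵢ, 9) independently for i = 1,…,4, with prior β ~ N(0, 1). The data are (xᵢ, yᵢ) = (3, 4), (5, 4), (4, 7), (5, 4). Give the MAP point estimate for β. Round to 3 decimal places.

log p(β | y) = −Σ(yᵢ − βxᵢ)²/(2·9) − β²/(2·1) + const.
Setting the derivative to zero: Σxᵢ(yᵢ − βxᵢ)/9 − β/1 = 0, so β = Σxᵢyᵢ / (Σxᵢ² + σ²/τ²).
Σxᵢyᵢ = 3·4 + 5·4 + 4·7 + 5·4 = 80; Σxᵢ² = 75; σ²/τ² = 9.
β̂_MAP = 80 / (75 + 9) = 80/84 ≈ 0.952.

β̂_MAP = 0.952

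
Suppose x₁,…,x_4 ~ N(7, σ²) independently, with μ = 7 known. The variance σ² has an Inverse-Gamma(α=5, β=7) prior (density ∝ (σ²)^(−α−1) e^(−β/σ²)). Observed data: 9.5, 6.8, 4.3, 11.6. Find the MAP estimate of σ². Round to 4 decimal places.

Sum of squared deviations about the known mean: SS = (9.5−7)² + (6.8−7)² + (4.3−7)² + (11.6−7)² = 34.74.
The Normal likelihood contributes (σ²)^(−n/2) exp(−SS/(2σ²)), so the posterior is Inverse-Gamma(α + n/2, β + SS/2) = Inverse-Gamma(7, 24.37).
The mode of Inverse-Gamma(a, b) is b/(a+1) = 24.37/8 ≈ 3.0463.

σ̂²_MAP = 3.0463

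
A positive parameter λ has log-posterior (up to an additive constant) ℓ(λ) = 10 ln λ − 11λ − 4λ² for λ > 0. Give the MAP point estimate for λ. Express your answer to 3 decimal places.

ℓ'(λ) = 10/λ − 11 − 8λ. Setting this to zero and multiplying by λ: 8λ² + 11λ − 10 = 0.
λ = (−11 + √(11² + 4·8·10)) / (2·8) = (−11 + √441) / 16 = (−11 + 21)/16 = 5/8.
ℓ''(λ) = −10/λ² − 8 < 0, confirming a maximum.

λ̂_MAP = 0.625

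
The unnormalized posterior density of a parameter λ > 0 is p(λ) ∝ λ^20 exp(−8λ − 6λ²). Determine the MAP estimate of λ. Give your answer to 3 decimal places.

ℓ'(λ) = 20/λ − 8 − 12λ. Setting this to zero and multiplying by λ: 12λ² + 8λ − 20 = 0.
λ = (−8 + √(8² + 4·12·20)) / (2·12) = (−8 + √1024) / 24 = (−8 + 32)/24 = 1.
ℓ''(λ) = −20/λ² − 12 < 0, confirming a maximum.

λ̂_MAP = 1.000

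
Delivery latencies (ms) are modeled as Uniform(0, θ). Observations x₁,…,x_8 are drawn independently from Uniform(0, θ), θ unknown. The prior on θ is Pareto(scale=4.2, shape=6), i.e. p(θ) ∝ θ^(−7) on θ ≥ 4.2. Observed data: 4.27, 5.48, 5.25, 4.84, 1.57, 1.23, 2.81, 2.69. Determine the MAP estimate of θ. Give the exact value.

θ̂_MAP = 5.48

The Uniform(0, θ) likelihood is θ^(−n) for θ ≥ max(xᵢ), zero otherwise. Here max(xᵢ) = 5.48.
Posterior ∝ θ^(−7) · θ^(−8) = θ^(−15) on θ ≥ max(4.2, 5.48) = 5.48.
This density is strictly decreasing in θ, so the posterior mode lies at the lower boundary of the support.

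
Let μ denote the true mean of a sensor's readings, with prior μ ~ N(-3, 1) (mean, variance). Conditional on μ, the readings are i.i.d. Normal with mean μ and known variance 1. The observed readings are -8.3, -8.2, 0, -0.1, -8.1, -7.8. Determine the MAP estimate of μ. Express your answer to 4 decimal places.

n = 6; x̄ = ((-8.3) + (-8.2) + 0 + (-0.1) + (-8.1) + (-7.8))/6 = -32.5/6 = -65/12 ≈ -5.4167.
For a Normal prior and Normal likelihood with known variance, the posterior is Normal; its mode equals its mean, the precision-weighted average.
Prior precision 1/σ₀² = 1/1 = 1; data precision n/σ² = 6/1 = 6.
μ̂ = (1·(-3) + 6·(-65/12)) / (1 + 6) = (-35.5)/7 = -71/14 ≈ -5.0714.

μ̂_MAP = -5.0714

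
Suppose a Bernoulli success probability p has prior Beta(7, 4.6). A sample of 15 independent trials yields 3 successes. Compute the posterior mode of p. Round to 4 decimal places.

Prior: Beta(7, 4.6).
Data: 3 successes in 15 trials. The binomial likelihood contributes p^3(1−p)^12, so the posterior is Beta(7+3, 4.6+12) = Beta(10, 16.6).
For Beta(a, b) with a, b > 1 the mode is (a−1)/(a+b−2) = 9/24.6 ≈ 0.3659.

p̂_MAP = 0.3659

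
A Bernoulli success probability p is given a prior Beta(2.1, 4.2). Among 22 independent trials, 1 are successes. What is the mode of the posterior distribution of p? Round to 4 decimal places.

p̂_MAP = 0.0798

Prior: Beta(2.1, 4.2).
Data: 1 success in 22 trials. The binomial likelihood contributes p(1−p)^21, so the posterior is Beta(2.1+1, 4.2+21) = Beta(3.1, 25.2).
For Beta(a, b) with a, b > 1 the mode is (a−1)/(a+b−2) = 2.1/26.3 ≈ 0.0798.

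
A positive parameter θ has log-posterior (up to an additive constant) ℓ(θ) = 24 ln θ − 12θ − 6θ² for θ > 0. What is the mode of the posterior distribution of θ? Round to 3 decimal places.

θ̂_MAP = 1.000

ℓ'(θ) = 24/θ − 12 − 12θ. Setting this to zero and multiplying by θ: 12θ² + 12θ − 24 = 0.
θ = (−12 + √(12² + 4·12·24)) / (2·12) = (−12 + √1296) / 24 = (−12 + 36)/24 = 1.
ℓ''(θ) = −24/θ² − 12 < 0, confirming a maximum.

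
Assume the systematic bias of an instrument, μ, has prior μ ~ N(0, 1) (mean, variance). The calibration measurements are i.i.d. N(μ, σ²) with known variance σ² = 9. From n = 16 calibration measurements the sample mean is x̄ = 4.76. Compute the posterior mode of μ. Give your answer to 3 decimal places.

n = 16, x̄ = 4.76.
For a Normal prior and Normal likelihood with known variance, the posterior is Normal; its mode equals its mean, the precision-weighted average.
Prior precision 1/σ₀² = 1/1 = 1; data precision n/σ² = 16/9.
μ̂ = (1·0 + (16/9)·4.76) / (1 + 16/9) = (1904/225)/(25/9) = 3.0464 ≈ 3.046.

μ̂_MAP = 3.046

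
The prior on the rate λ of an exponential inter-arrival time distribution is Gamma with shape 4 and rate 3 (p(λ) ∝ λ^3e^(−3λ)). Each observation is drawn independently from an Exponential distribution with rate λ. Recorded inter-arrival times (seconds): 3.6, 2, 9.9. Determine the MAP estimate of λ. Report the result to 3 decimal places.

The Exponential(rate=λ) likelihood is ∝ λ^n e^(−λΣtᵢ). Here n = 3 and Σtᵢ = 3.6 + 2 + 9.9 = 15.5.
Posterior ∝ λ^3e^(−3λ) · λ^3e^(−15.5λ) = λ^6e^(−18.5λ), i.e. Gamma(7, 18.5).
Mode = (a−1)/b = 6/18.5 ≈ 0.324.

λ̂_MAP = 0.324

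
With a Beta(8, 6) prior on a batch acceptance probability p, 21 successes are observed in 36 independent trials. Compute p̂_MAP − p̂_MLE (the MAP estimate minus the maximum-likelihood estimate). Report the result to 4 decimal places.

Posterior is Beta(29, 21); MAP = (29−1)/(50−2) = 28/48 ≈ 0.58333.
MLE ignores the prior: p̂_MLE = k/n = 21/36 ≈ 0.58333.
Difference = 28/48 − 21/36 = 0 ≈ 0.0000.

MAP − MLE = 0.0000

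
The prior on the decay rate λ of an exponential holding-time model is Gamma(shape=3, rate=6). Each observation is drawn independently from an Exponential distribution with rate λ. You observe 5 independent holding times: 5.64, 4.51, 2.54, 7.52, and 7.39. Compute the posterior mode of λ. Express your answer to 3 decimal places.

λ̂_MAP = 0.208

The Exponential(rate=λ) likelihood is ∝ λ^n e^(−λΣtᵢ). Here n = 5 and Σtᵢ = 5.64 + 4.51 + 2.54 + 7.52 + 7.39 = 27.60.
Posterior ∝ λ^2e^(−6λ) · λ^5e^(−27.60λ) = λ^7e^(−33.60λ), i.e. Gamma(8, 33.60).
Mode = (a−1)/b = 7/33.60 ≈ 0.208.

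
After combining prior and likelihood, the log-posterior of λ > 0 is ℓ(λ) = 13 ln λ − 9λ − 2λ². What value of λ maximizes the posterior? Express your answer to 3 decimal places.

λ̂_MAP = 1.000

ℓ'(λ) = 13/λ − 9 − 4λ. Setting this to zero and multiplying by λ: 4λ² + 9λ − 13 = 0.
λ = (−9 + √(9² + 4·4·13)) / (2·4) = (−9 + √289) / 8 = (−9 + 17)/8 = 1.
ℓ''(λ) = −13/λ² − 4 < 0, confirming a maximum.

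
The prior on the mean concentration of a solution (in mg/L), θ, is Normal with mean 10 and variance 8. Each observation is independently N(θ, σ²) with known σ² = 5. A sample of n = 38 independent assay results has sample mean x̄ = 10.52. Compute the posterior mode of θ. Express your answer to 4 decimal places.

θ̂_MAP = 10.5116

n = 38, x̄ = 10.52.
For a Normal prior and Normal likelihood with known variance, the posterior is Normal; its mode equals its mean, the precision-weighted average.
Prior precision 1/σ₀² = 1/8 = 0.125; data precision n/σ² = 38/5 = 7.6.
θ̂ = (0.125·10 + 7.6·10.52) / (0.125 + 7.6) = 81.202/7.725 = 81202/7725 ≈ 10.5116.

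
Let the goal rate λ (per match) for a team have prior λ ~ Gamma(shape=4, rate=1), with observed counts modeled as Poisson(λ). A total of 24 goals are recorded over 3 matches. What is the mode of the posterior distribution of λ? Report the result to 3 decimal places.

Σxᵢ = 24, n = 3.
Posterior ∝ λ^3e^(−1λ) · λ^24e^(−3λ) = λ^27e^(−4λ), i.e. Gamma(shape=28, rate=4).
The mode of a Gamma(a, b) with a ≥ 1 (shape–rate) is (a−1)/b = 27/4 ≈ 6.750.

λ̂_MAP = 6.750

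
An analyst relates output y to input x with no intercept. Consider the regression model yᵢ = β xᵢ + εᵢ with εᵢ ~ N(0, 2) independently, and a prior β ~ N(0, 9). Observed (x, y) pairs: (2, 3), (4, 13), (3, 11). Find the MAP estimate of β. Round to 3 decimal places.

β̂_MAP = 3.114

log p(β | y) = −Σ(yᵢ − βxᵢ)²/(2·2) − β²/(2·9) + const.
Setting the derivative to zero: Σxᵢ(yᵢ − βxᵢ)/2 − β/9 = 0, so β = Σxᵢyᵢ / (Σxᵢ² + σ²/τ²).
Σxᵢyᵢ = 2·3 + 4·13 + 3·11 = 91; Σxᵢ² = 29; σ²/τ² = 2/9.
β̂_MAP = 91 / (29 + 2/9) = 91/(263/9) = 819/263 ≈ 3.114.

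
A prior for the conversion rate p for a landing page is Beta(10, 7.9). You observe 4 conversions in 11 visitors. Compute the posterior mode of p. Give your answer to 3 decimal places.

Prior: Beta(10, 7.9).
Data: 4 successes in 11 trials. The binomial likelihood contributes p^4(1−p)^7, so the posterior is Beta(10+4, 7.9+7) = Beta(14, 14.9).
For Beta(a, b) with a, b > 1 the mode is (a−1)/(a+b−2) = 13/26.9 ≈ 0.483.

p̂_MAP = 0.483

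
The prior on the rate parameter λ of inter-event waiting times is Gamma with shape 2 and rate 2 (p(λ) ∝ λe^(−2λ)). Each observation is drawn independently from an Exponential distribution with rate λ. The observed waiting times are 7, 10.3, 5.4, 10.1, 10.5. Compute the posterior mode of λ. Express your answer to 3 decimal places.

λ̂_MAP = 0.132

The Exponential(rate=λ) likelihood is ∝ λ^n e^(−λΣtᵢ). Here n = 5 and Σtᵢ = 7 + 10.3 + 5.4 + 10.1 + 10.5 = 43.3.
Posterior ∝ λe^(−2λ) · λ^5e^(−43.3λ) = λ^6e^(−45.3λ), i.e. Gamma(7, 45.3).
Mode = (a−1)/b = 6/45.3 ≈ 0.132.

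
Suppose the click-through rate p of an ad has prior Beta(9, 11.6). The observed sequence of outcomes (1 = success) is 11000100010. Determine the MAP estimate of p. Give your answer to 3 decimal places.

Prior: Beta(9, 11.6).
Data: 4 successes in 11 trials (from the sequence). The binomial likelihood contributes p^4(1−p)^7, so the posterior is Beta(9+4, 11.6+7) = Beta(13, 18.6).
For Beta(a, b) with a, b > 1 the mode is (a−1)/(a+b−2) = 12/29.6 ≈ 0.405.

p̂_MAP = 0.405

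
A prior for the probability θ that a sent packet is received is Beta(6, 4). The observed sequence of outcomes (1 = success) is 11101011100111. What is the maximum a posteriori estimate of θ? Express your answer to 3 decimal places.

θ̂_MAP = 0.682

Prior: Beta(6, 4).
Data: 10 successes in 14 trials (from the sequence). The binomial likelihood contributes θ^10(1−θ)^4, so the posterior is Beta(6+10, 4+4) = Beta(16, 8).
For Beta(a, b) with a, b > 1 the mode is (a−1)/(a+b−2) = 15/22 ≈ 0.682.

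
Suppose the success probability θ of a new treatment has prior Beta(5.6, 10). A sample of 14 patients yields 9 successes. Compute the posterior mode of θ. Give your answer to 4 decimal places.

Prior: Beta(5.6, 10).
Data: 9 successes in 14 trials. The binomial likelihood contributes θ^9(1−θ)^5, so the posterior is Beta(5.6+9, 10+5) = Beta(14.6, 15).
For Beta(a, b) with a, b > 1 the mode is (a−1)/(a+b−2) = 13.6/27.6 ≈ 0.4928.

θ̂_MAP = 0.4928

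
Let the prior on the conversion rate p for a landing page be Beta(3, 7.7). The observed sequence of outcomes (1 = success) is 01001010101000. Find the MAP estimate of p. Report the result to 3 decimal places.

Prior: Beta(3, 7.7).
Data: 5 successes in 14 trials (from the sequence). The binomial likelihood contributes p^5(1−p)^9, so the posterior is Beta(3+5, 7.7+9) = Beta(8, 16.7).
For Beta(a, b) with a, b > 1 the mode is (a−1)/(a+b−2) = 7/22.7 ≈ 0.308.

p̂_MAP = 0.308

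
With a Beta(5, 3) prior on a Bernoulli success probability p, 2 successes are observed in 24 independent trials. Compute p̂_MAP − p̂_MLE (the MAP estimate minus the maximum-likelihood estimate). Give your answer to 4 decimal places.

Posterior is Beta(7, 25); MAP = (7−1)/(32−2) = 6/30 ≈ 0.20000.
MLE ignores the prior: p̂_MLE = k/n = 2/24 ≈ 0.08333.
Difference = 6/30 − 2/24 = 7/60 ≈ 0.1167.

MAP − MLE = 0.1167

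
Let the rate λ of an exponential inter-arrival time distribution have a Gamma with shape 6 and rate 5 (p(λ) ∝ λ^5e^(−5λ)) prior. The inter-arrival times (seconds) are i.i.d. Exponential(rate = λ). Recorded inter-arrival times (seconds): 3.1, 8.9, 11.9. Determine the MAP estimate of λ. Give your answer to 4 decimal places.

λ̂_MAP = 0.2768

The Exponential(rate=λ) likelihood is ∝ λ^n e^(−λΣtᵢ). Here n = 3 and Σtᵢ = 3.1 + 8.9 + 11.9 = 23.9.
Posterior ∝ λ^5e^(−5λ) · λ^3e^(−23.9λ) = λ^8e^(−28.9λ), i.e. Gamma(9, 28.9).
Mode = (a−1)/b = 8/28.9 ≈ 0.2768.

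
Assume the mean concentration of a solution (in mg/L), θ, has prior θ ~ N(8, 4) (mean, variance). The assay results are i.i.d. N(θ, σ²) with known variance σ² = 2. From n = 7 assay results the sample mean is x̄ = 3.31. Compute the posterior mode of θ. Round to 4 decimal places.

n = 7, x̄ = 3.31.
For a Normal prior and Normal likelihood with known variance, the posterior is Normal; its mode equals its mean, the precision-weighted average.
Prior precision 1/σ₀² = 1/4 = 0.25; data precision n/σ² = 7/2 = 3.5.
θ̂ = (0.25·8 + 3.5·3.31) / (0.25 + 3.5) = 13.585/3.75 = 2717/750 ≈ 3.6227.

θ̂_MAP = 3.6227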